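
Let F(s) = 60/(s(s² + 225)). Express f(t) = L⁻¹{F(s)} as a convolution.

60/(s(s² + 225)) = (1/s)·(60/(s² + 225)) = L{1}·L{4·sin(15t)}. So f(t) = 1*(4·sin(15t)) = ∫₀ᵗ 4·sin(15τ) dτ

Final answer: ∫₀ᵗ 4·sin(15τ) dτ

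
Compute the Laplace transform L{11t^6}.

L{11t^6} = 11 · L{t^6} = 11 · 720/s^7 = 7920/s^7

Final answer: 7920/s^7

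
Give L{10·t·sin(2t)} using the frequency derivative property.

L{sin(2t)} = 2/(s² + 4). By L{t·f(t)} = -F'(s): -d/ds[2/(s² + 4)] = -(2)·(-2s)/(s² + 4)² = 4s/(s² + 4)². Then L{10·t·sin(2t)} = 10·4s/(s² + 4)² = 40s/(s² + 4)²

Final answer: 40s/(s² + 4)²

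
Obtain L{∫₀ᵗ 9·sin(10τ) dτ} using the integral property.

L{∫₀ᵗ f(τ)dτ} = F(s)/s with F(s) = 90/(s² + 100), so the result is (90/(s² + 100))/s = 90/(s(s² + 100))

Final answer: 90/(s(s² + 100))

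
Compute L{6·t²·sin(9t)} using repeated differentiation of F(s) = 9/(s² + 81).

F(s) = 9/(s² + 81). F'(s) = -18s/(s² + 81)². F''(s) = -18(81 - 3s²)/(s² + 81)³ = (54s² - 1458)/(s² + 81)³. So L{t²·sin(9t)} = (-1)² F''(s) = (54s² - 1458)/(s² + 81)³. Then L{6·t²·sin(9t)} = 6·(54s² - 1458)/(s² + 81)³ = (324s² - 8748)/(s² + 81)³

Final answer: (324s² - 8748)/(s² + 81)³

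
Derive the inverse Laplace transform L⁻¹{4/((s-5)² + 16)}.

Using frequency shift, L⁻¹{4/((s-5)² + 16)} = e^(5t)·sin(4t)

Final answer: e^(5t)·sin(4t)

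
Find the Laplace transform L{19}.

L{19} = 19 · L{1} = 19/s

Final answer: 19/s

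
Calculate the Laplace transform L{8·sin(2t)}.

L{sin(ωt)} = ω/(s² + ω²), so L{sin(2t)} = 2/(s² + 4). Then L{8·sin(2t)} = 8·2/(s² + 4) = 16/(s² + 4)

Final answer: 16/(s² + 4)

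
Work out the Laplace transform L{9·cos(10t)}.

L{cos(ωt)} = s/(s² + ω²), so L{cos(10t)} = s/(s² + 100). Then L{9·cos(10t)} = 9·s/(s² + 100) = 9s/(s² + 100)

Final answer: 9s/(s² + 100)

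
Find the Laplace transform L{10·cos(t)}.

L{cos(ωt)} = s/(s² + ω²), so L{cos(t)} = s/(s² + 1). Then L{10·cos(t)} = 10·s/(s² + 1) = 10s/(s² + 1)

Final answer: 10s/(s² + 1)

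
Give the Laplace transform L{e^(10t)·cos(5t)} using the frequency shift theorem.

Frequency shift: L{e^(at)f(t)} = F(s-a). L{e^(10t)·cos(5t)} = (s-10)/((s-10)² + 25)

Final answer: (s-10)/((s-10)² + 25)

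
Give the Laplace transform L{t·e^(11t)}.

L{t^n·e^(at)} = n!/(s-a)^(n+1), so L{t·e^(11t)} = 1/(s-11)^2

Final answer: 1/(s-11)^2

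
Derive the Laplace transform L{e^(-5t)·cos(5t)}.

L{e^(at)·cos(ωt)} = (s-a)/((s-a)² + ω²), so L{e^(-5t)·cos(5t)} = (s+5)/((s+5)² + 25)

Final answer: (s+5)/((s+5)² + 25)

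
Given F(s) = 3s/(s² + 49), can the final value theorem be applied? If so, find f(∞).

The final value theorem requires all poles of sF(s) in the left half-plane. sF(s) = 3s²/(s² + 49) has poles at s = ±7i (imaginary axis). Theorem does NOT apply (oscillatory system).

Final answer: Not applicable (oscillatory)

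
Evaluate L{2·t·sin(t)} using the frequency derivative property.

L{sin(t)} = 1/(s² + 1). By L{t·f(t)} = -F'(s): -d/ds[1/(s² + 1)] = -(1)·(-2s)/(s² + 1)² = 2s/(s² + 1)². Then L{2·t·sin(t)} = 2·2s/(s² + 1)² = 4s/(s² + 1)²

Final answer: 4s/(s² + 1)²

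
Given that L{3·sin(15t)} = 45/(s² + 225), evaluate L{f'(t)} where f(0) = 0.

L{f'(t)} = s·F(s) - f(0) = s·45/(s² + 225) - 0 = 45s/(s² + 225)

Final answer: 45s/(s² + 225)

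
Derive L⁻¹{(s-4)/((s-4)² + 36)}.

Using frequency shift: L⁻¹{(s-a)/((s-a)² + b²)} = e^(at)cos(bt). Here a=4, b=6

Final answer: e^(4t)·cos(6t)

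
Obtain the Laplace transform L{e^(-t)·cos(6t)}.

L{e^(at)·cos(ωt)} = (s-a)/((s-a)² + ω²), so L{e^(-t)·cos(6t)} = (s+1)/((s+1)² + 36)

Final answer: (s+1)/((s+1)² + 36)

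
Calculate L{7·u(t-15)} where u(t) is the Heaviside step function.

L{u(t-a)} = e^(-as)/s. Here a=15, so L{u(t-15)} = e^(-15s)/s, and L{7·u(t-15)} = 7·e^(-15s)/s

Final answer: 7·e^(-15s)/s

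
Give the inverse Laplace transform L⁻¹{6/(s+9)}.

L⁻¹{1/(s-a)} = e^(at), so L⁻¹{1/(s+9)} = e^(-9t), and L⁻¹{6/(s+9)} = 6·e^(-9t)

Final answer: 6·e^(-9t)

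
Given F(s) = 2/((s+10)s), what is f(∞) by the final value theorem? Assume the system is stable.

f(∞) = lim_{s→0} sF(s) = lim_{s→0} 2/(s+10) = 1/5

Final answer: 1/5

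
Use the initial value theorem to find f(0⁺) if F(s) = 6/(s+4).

f(0⁺) = lim_{s→∞} s·6/(s+4) = lim_{s→∞} 6s/(s+4) = 6

Final answer: 6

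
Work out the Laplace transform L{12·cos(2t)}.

L{cos(ωt)} = s/(s² + ω²), so L{cos(2t)} = s/(s² + 4). Then L{12·cos(2t)} = 12·s/(s² + 4) = 12s/(s² + 4)

Final answer: 12s/(s² + 4)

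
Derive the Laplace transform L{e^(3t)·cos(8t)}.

L{e^(at)·cos(ωt)} = (s-a)/((s-a)² + ω²), so L{e^(3t)·cos(8t)} = (s-3)/((s-3)² + 64)

Final answer: (s-3)/((s-3)² + 64)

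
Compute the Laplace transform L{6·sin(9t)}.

L{sin(ωt)} = ω/(s² + ω²), so L{sin(9t)} = 9/(s² + 81). Then L{6·sin(9t)} = 6·9/(s² + 81) = 54/(s² + 81)

Final answer: 54/(s² + 81)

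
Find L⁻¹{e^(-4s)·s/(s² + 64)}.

L⁻¹{s/(s² + 64)} = cos(8t). By the time shift theorem, L⁻¹{e^(-as)F(s)} = u(t-a)f(t-a) with a=4, so L⁻¹{e^(-4s)·s/(s² + 64)} = u(t-4)·cos(8(t-4))

Final answer: u(t-4)·cos(8(t-4))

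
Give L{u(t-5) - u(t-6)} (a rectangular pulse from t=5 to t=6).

L{u(t-a)} = e^(-as)/s. L{u(t-5) - u(t-6)} = (e^(-5s) - e^(-6s))/s

Final answer: (e^(-5s) - e^(-6s))/s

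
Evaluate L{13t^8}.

L{t^n} = n!/s^(n+1). So L{13t^8} = 13·8!/s^9 = 524160/s^9

Final answer: 524160/s^9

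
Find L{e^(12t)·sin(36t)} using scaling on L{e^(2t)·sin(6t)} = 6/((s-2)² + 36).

Scaling with a=6: L{e^(12t)·sin(36t)} = (1/6) · 6/((s/6-2)² + 36). Simplifying: 36/((s-12)² + 1296)

Final answer: 36/((s-12)² + 1296)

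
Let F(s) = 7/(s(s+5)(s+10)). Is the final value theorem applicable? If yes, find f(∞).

Poles of sF(s) = 7/((s+5)(s+10)) are at s = -5 and s = -10, both in the left half-plane. Theorem applies. f(∞) = lim_{s→0} sF(s) = 7/(5·10) = 7/50

Final answer: 7/50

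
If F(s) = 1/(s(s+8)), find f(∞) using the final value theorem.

f(∞) = lim_{s→0} s·1/(s(s+8)) = lim_{s→0} 1/(s+8) = 1/8 = 1/8

Final answer: 1/8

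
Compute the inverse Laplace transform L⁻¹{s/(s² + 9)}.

L⁻¹{s/(s² + 9)} = cos(3t)

Final answer: cos(3t)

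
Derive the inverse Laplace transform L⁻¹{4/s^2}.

L⁻¹{n!/s^(n+1)} = t^n with n=1. So L⁻¹{1/s^2} = t, and L⁻¹{4/s^2} = (4/1)·t = 4·t

Final answer: 4·t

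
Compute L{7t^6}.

L{t^n} = n!/s^(n+1). So L{7t^6} = 7·6!/s^7 = 5040/s^7

Final answer: 5040/s^7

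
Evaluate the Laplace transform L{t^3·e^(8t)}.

L{t^n·e^(at)} = n!/(s-a)^(n+1), so L{t^3·e^(8t)} = 6/(s-8)^4

Final answer: 6/(s-8)^4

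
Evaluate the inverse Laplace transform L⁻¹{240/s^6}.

L⁻¹{n!/s^(n+1)} = t^n with n=5. So L⁻¹{120/s^6} = t^5, and L⁻¹{240/s^6} = (240/120)·t^5 = 2·t^5

Final answer: 2·t^5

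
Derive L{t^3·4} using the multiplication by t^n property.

L{4} = 4/s. d^1/ds^1[1/s] = -1/s². d^2/ds^2[1/s] = 2/s^3. d^3/ds^3[1/s] = -6/s^4. So L{t^3} = (-1)^{3}·-6/s^4 = 6/s^4. Then L{t^3·4} = 4·6/s^4 = 24/s^4

Final answer: 24/s^4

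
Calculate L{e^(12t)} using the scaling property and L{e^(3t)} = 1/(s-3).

Using L{f(at)} = (1/a)F(s/a) with a=4 and f(t) = e^(3t): L{e^(12t)} = (1/4) · 1/((s/4)-3) = (1/4) · 4/(s-12) = 1/(s-12)

Final answer: 1/(s-12)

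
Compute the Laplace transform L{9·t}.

L{t^n} = n!/s^(n+1), so L{t} = 1/s^2. Then L{9·t} = 9·1/s^2 = 9/s^2

Final answer: 9/s^2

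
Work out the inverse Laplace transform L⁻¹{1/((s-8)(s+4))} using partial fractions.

Decompose: A/(s-8) + B/(s+4). A = 1/12, B = -1/12. f(t) = (e^(8t) - e^(-4t))/12

Final answer: (e^(8t) - e^(-4t))/12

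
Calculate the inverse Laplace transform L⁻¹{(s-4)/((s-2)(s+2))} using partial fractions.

Using partial fractions, f(t) = (-2e^(2t) + 6e^(-2t))/4

Final answer: (-2e^(2t) + 6e^(-2t))/4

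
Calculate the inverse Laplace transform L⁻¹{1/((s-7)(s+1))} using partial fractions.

Decompose: A/(s-7) + B/(s+1). A = 1/8, B = -1/8. f(t) = (e^(7t) - e^(-t))/8

Final answer: (e^(7t) - e^(-t))/8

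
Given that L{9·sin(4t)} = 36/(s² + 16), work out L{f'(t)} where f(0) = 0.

L{f'(t)} = s·F(s) - f(0) = s·36/(s² + 16) - 0 = 36s/(s² + 16)

Final answer: 36s/(s² + 16)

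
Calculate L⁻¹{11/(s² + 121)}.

This is the form c·a/(s² + a²) with a = 11. L⁻¹ = sin(11t)

Final answer: sin(11t)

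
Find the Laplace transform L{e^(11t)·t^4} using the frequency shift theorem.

L{e^(at)·t^n} = n!/(s-a)^(n+1), so L{e^(11t)·t^4} = 24/(s-11)^5

Final answer: 24/(s-11)^5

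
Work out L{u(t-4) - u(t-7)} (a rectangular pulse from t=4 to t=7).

L{u(t-a)} = e^(-as)/s. L{u(t-4) - u(t-7)} = (e^(-4s) - e^(-7s))/s

Final answer: (e^(-4s) - e^(-7s))/s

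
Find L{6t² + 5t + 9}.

L{6t² + 5t + 9} = 6·2/s³ + 5/s² + 9/s = 12/s³ + 5/s² + 9/s

Final answer: 12/s³ + 5/s² + 9/s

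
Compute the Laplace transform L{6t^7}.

L{6t^7} = 6 · L{t^7} = 6 · 5040/s^8 = 30240/s^8

Final answer: 30240/s^8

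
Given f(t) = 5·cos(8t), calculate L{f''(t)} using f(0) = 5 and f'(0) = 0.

F(s) = 5s/(s² + 64). L{f''(t)} = s²F(s) - sf(0) - f'(0) = 5s³/(s² + 64) - 5s = (5s³ - 5s(s² + 64))/(s² + 64) = -320s/(s² + 64)

Final answer: -320s/(s² + 64)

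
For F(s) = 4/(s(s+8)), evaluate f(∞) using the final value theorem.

f(∞) = lim_{s→0} s·4/(s(s+8)) = lim_{s→0} 4/(s+8) = 4/8 = 1/2

Final answer: 1/2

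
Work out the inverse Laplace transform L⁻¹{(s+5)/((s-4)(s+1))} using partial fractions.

Using partial fractions, f(t) = (9e^(4t) - 4e^(-t))/5

Final answer: (9e^(4t) - 4e^(-t))/5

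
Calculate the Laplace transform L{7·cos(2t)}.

L{cos(ωt)} = s/(s² + ω²), so L{cos(2t)} = s/(s² + 4). Then L{7·cos(2t)} = 7·s/(s² + 4) = 7s/(s² + 4)

Final answer: 7s/(s² + 4)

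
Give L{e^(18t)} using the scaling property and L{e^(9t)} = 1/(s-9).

Using L{f(at)} = (1/a)F(s/a) with a=2 and f(t) = e^(9t): L{e^(18t)} = (1/2) · 1/((s/2)-9) = (1/2) · 2/(s-18) = 1/(s-18)

Final answer: 1/(s-18)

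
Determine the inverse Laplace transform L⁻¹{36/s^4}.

L⁻¹{n!/s^(n+1)} = t^n with n=3. So L⁻¹{6/s^4} = t^3, and L⁻¹{36/s^4} = (36/6)·t^3 = 6·t^3

Final answer: 6·t^3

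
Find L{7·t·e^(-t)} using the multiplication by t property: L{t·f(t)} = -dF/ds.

Using L{t^n·e^(at)} = n!/(s-a)^(n+1), L{t·e^(-t)} = 1/(s+1)^2, so L{7·t·e^(-t)} = 7·1/(s+1)^2 = 7/(s+1)^2

Final answer: 7/(s+1)^2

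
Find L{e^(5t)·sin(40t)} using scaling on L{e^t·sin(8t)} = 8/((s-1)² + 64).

Scaling with a=5: L{e^(5t)·sin(40t)} = (1/5) · 8/((s/5-1)² + 64). Simplifying: 40/((s-5)² + 1600)

Final answer: 40/((s-5)² + 1600)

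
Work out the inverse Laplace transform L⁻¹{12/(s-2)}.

L⁻¹{1/(s-a)} = e^(at), so L⁻¹{1/(s-2)} = e^(2t), and L⁻¹{12/(s-2)} = 12·e^(2t)

Final answer: 12·e^(2t)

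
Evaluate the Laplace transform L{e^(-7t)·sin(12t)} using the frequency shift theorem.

Frequency shift: L{e^(at)f(t)} = F(s-a). L{e^(-7t)·sin(12t)} = 12/((s+7)² + 144)

Final answer: 12/((s+7)² + 144)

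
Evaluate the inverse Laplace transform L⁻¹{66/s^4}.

L⁻¹{n!/s^(n+1)} = t^n with n=3. So L⁻¹{6/s^4} = t^3, and L⁻¹{66/s^4} = (66/6)·t^3 = 11·t^3

Final answer: 11·t^3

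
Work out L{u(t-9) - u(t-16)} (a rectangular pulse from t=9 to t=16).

L{u(t-a)} = e^(-as)/s. L{u(t-9) - u(t-16)} = (e^(-9s) - e^(-16s))/s

Final answer: (e^(-9s) - e^(-16s))/s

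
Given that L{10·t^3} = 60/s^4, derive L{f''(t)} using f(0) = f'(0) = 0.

L{f''(t)} = s²F(s) - sf(0) - f'(0) = s²·60/s^4 - 0 - 0 = 60/s^2

Final answer: 60/s^2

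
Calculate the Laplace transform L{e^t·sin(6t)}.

L{e^(at)·sin(ωt)} = ω/((s-a)² + ω²), so L{e^t·sin(6t)} = 6/((s-1)² + 36)

Final answer: 6/((s-1)² + 36)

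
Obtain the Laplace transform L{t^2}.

L{t^n} = n!/s^(n+1), so L{t^2} = 2/s^3

Final answer: 2/s^3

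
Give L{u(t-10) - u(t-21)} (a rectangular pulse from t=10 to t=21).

L{u(t-a)} = e^(-as)/s. L{u(t-10) - u(t-21)} = (e^(-10s) - e^(-21s))/s

Final answer: (e^(-10s) - e^(-21s))/s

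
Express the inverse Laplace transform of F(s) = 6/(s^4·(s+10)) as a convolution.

6/(s^4·(s+10)) = (6/s^4)·(1/(s+10)) = L{t^3}·L{e^(-10t)}. So f(t) = t^3*e^(-10t) = ∫₀ᵗ τ^3·e^(-10(t-τ)) dτ

Final answer: ∫₀ᵗ τ^3·e^(-10(t-τ)) dτ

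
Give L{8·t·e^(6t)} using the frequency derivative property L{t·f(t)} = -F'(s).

L{e^(6t)} = 1/(s-6). By frequency derivative: L{t·e^(6t)} = -d/ds[1/(s-6)] = -(-1)/(s-6)² = 1/(s-6)². Then L{8·t·e^(6t)} = 8·1/(s-6)² = 8/(s-6)²

Final answer: 8/(s-6)²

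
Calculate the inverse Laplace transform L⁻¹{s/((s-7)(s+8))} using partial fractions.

Using partial fractions, f(t) = (7e^(7t) + 8e^(-8t))/15

Final answer: (7e^(7t) + 8e^(-8t))/15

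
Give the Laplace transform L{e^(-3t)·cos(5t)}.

L{e^(at)·cos(ωt)} = (s-a)/((s-a)² + ω²), so L{e^(-3t)·cos(5t)} = (s+3)/((s+3)² + 25)

Final answer: (s+3)/((s+3)² + 25)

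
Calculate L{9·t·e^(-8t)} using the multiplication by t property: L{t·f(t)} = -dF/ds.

Using L{t^n·e^(at)} = n!/(s-a)^(n+1), L{t·e^(-8t)} = 1/(s+8)^2, so L{9·t·e^(-8t)} = 9·1/(s+8)^2 = 9/(s+8)^2

Final answer: 9/(s+8)^2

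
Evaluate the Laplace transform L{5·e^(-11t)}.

L{e^(at)} = 1/(s-a), so L{e^(-11t)} = 1/(s+11). Then L{5·e^(-11t)} = 5/(s+11)

Final answer: 5/(s+11)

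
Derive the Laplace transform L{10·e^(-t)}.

L{e^(at)} = 1/(s-a), so L{e^(-t)} = 1/(s+1). Then L{10·e^(-t)} = 10/(s+1)

Final answer: 10/(s+1)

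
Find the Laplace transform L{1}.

L{1} = 1 · L{1} = 1/s

Final answer: 1/s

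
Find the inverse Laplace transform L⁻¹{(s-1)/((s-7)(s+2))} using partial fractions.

Using partial fractions, f(t) = (6e^(7t) + 3e^(-2t))/9

Final answer: (6e^(7t) + 3e^(-2t))/9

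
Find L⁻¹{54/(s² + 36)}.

This is the form c·a/(s² + a²) with a = 6, c = 9. L⁻¹ = 9·sin(6t)

Final answer: 9·sin(6t)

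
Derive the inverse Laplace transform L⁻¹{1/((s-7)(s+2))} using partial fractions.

Decompose: A/(s-7) + B/(s+2). A = 1/9, B = -1/9. f(t) = (e^(7t) - e^(-2t))/9

Final answer: (e^(7t) - e^(-2t))/9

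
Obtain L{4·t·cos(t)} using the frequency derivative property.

L{cos(t)} = s/(s² + 1). Derivative: d/ds[s/(s² + 1)] = [(s² + 1) - s·2s]/(s² + 1)² = (1 - s²)/(s² + 1)². So L{t·cos(t)} = -F'(s) = (s² - 1)/(s² + 1)². Then L{4·t·cos(t)} = 4·(s² - 1)/(s² + 1)²

Final answer: 4·(s² - 1)/(s² + 1)²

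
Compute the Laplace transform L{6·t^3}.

L{t^n} = n!/s^(n+1), so L{t^3} = 6/s^4. Then L{6·t^3} = 6·6/s^4 = 36/s^4

Final answer: 36/s^4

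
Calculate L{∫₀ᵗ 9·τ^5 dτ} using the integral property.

L{∫₀ᵗ f(τ)dτ} = F(s)/s with f(t) = 9t^5. F(s) = 1080/s^6, so L{∫₀ᵗ 9·τ^5 dτ} = (1080/s^6)/s = 1080/s^7. (Check: ∫₀ᵗ 9·τ^5 dτ = 9t^6/6.)

Final answer: 1080/s^7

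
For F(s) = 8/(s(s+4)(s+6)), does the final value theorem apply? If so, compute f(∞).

Poles of sF(s) = 8/((s+4)(s+6)) are at s = -4 and s = -6, both in the left half-plane. Theorem applies. f(∞) = lim_{s→0} sF(s) = 8/(4·6) = 1/3

Final answer: 1/3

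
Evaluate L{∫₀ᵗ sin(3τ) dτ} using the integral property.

L{∫₀ᵗ f(τ)dτ} = F(s)/s with F(s) = 3/(s² + 9), so the result is (3/(s² + 9))/s = 3/(s(s² + 9))

Final answer: 3/(s(s² + 9))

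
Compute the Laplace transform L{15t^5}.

L{15t^5} = 15 · L{t^5} = 15 · 120/s^6 = 1800/s^6

Final answer: 1800/s^6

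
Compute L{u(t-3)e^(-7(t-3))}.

u(t-a)f(t-a) with f(t)=e^(-7t). L{e^(-7t)} = 1/(s+7). By time shift: e^(-3s)/(s+7)

Final answer: e^(-3s)/(s+7)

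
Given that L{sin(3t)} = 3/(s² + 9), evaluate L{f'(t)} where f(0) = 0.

L{f'(t)} = s·F(s) - f(0) = s·3/(s² + 9) - 0 = 3s/(s² + 9)

Final answer: 3s/(s² + 9)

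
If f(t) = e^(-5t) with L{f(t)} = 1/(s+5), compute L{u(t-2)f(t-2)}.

Time shift theorem: L{u(t-a)f(t-a)} = e^(-as)F(s). Here a=2, F(s) = 1/(s+5), so L{u(t-2)f(t-2)} = e^(-2s)·1/(s+5)

Final answer: e^(-2s)·1/(s+5)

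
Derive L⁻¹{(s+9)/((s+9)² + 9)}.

Using frequency shift: L⁻¹{(s-a)/((s-a)² + b²)} = e^(at)cos(bt). Here a=-9, b=3

Final answer: e^(-9t)·cos(3t)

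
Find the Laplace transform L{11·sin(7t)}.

L{sin(ωt)} = ω/(s² + ω²), so L{sin(7t)} = 7/(s² + 49). Then L{11·sin(7t)} = 11·7/(s² + 49) = 77/(s² + 49)

Final answer: 77/(s² + 49)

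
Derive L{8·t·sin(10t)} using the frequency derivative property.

L{sin(10t)} = 10/(s² + 100). By L{t·f(t)} = -F'(s): -d/ds[10/(s² + 100)] = -(10)·(-2s)/(s² + 100)² = 20s/(s² + 100)². Then L{8·t·sin(10t)} = 8·20s/(s² + 100)² = 160s/(s² + 100)²

Final answer: 160s/(s² + 100)²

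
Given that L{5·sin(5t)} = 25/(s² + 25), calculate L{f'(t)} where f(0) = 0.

L{f'(t)} = s·F(s) - f(0) = s·25/(s² + 25) - 0 = 25s/(s² + 25)

Final answer: 25s/(s² + 25)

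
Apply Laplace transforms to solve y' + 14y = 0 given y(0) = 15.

L{y'} + 14L{y} = 0. sY - 15 + 14Y = 0. Y(s+14) = 15. Y = 15/(s+14)

Final answer: y(t) = 15e^(-14t)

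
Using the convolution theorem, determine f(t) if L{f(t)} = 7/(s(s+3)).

7/(s(s+3)) = (7/s)·(1/(s+3)) = L{7}·L{e^(-3t)}. By convolution, f(t) = 7*e^(-3t) = ∫₀ᵗ 7·e^(-3τ) dτ = 7·(1 - e^(-3t))/3

Final answer: 7·(1 - e^(-3t))/3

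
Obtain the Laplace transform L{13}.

L{13} = 13 · L{1} = 13/s

Final answer: 13/s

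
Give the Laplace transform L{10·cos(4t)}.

L{cos(ωt)} = s/(s² + ω²), so L{cos(4t)} = s/(s² + 16). Then L{10·cos(4t)} = 10·s/(s² + 16) = 10s/(s² + 16)

Final answer: 10s/(s² + 16)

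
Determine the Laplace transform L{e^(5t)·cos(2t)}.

L{e^(at)·cos(ωt)} = (s-a)/((s-a)² + ω²), so L{e^(5t)·cos(2t)} = (s-5)/((s-5)² + 4)

Final answer: (s-5)/((s-5)² + 4)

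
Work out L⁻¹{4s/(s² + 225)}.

This is the form c·s/(s² + a²) with a = 15, c = 4. L⁻¹ = 4·cos(15t)

Final answer: 4·cos(15t)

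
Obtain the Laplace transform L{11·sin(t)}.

L{sin(ωt)} = ω/(s² + ω²), so L{sin(t)} = 1/(s² + 1). Then L{11·sin(t)} = 11·1/(s² + 1) = 11/(s² + 1)

Final answer: 11/(s² + 1)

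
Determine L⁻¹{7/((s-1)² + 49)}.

Form: b/((s-a)² + b²) → e^(at)sin(bt). With a=1, b=7

Final answer: e^t·sin(7t)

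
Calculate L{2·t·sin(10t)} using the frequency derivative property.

L{sin(10t)} = 10/(s² + 100). By L{t·f(t)} = -F'(s): -d/ds[10/(s² + 100)] = -(10)·(-2s)/(s² + 100)² = 20s/(s² + 100)². Then L{2·t·sin(10t)} = 2·20s/(s² + 100)² = 40s/(s² + 100)²

Final answer: 40s/(s² + 100)²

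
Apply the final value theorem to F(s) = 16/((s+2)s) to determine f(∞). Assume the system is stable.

f(∞) = lim_{s→0} sF(s) = lim_{s→0} 16/(s+2) = 8

Final answer: 8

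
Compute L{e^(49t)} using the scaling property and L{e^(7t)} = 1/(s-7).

Using L{f(at)} = (1/a)F(s/a) with a=7 and f(t) = e^(7t): L{e^(49t)} = (1/7) · 1/((s/7)-7) = (1/7) · 7/(s-49) = 1/(s-49)

Final answer: 1/(s-49)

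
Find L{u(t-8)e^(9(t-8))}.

u(t-a)f(t-a) with f(t)=e^(9t). L{e^(9t)} = 1/(s-9). By time shift: e^(-8s)/(s-9)

Final answer: e^(-8s)/(s-9)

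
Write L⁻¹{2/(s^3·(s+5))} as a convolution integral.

2/(s^3·(s+5)) = (2/s^3)·(1/(s+5)) = L{t^2}·L{e^(-5t)}. So f(t) = t^2*e^(-5t) = ∫₀ᵗ τ^2·e^(-5(t-τ)) dτ

Final answer: ∫₀ᵗ τ^2·e^(-5(t-τ)) dτ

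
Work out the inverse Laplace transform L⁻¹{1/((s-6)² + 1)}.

Using frequency shift, L⁻¹{1/((s-6)² + 1)} = e^(6t)·sin(t)

Final answer: e^(6t)·sin(t)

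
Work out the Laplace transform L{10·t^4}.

L{t^n} = n!/s^(n+1), so L{t^4} = 24/s^5. Then L{10·t^4} = 10·24/s^5 = 240/s^5

Final answer: 240/s^5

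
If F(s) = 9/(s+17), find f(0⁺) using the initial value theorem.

f(0⁺) = lim_{s→∞} s·9/(s+17) = lim_{s→∞} 9s/(s+17) = 9

Final answer: 9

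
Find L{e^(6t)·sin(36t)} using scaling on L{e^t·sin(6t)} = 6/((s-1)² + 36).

Scaling with a=6: L{e^(6t)·sin(36t)} = (1/6) · 6/((s/6-1)² + 36). Simplifying: 36/((s-6)² + 1296)

Final answer: 36/((s-6)² + 1296)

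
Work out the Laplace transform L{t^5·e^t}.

L{t^n·e^(at)} = n!/(s-a)^(n+1), so L{t^5·e^t} = 120/(s-1)^6

Final answer: 120/(s-1)^6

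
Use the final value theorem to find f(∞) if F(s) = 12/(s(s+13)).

f(∞) = lim_{s→0} s·12/(s(s+13)) = lim_{s→0} 12/(s+13) = 12/13 = 12/13

Final answer: 12/13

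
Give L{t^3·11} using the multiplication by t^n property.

L{11} = 11/s. d^1/ds^1[1/s] = -1/s². d^2/ds^2[1/s] = 2/s^3. d^3/ds^3[1/s] = -6/s^4. So L{t^3} = (-1)^{3}·-6/s^4 = 6/s^4. Then L{t^3·11} = 11·6/s^4 = 66/s^4

Final answer: 66/s^4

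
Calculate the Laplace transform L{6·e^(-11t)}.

L{e^(at)} = 1/(s-a), so L{e^(-11t)} = 1/(s+11). Then L{6·e^(-11t)} = 6/(s+11)

Final answer: 6/(s+11)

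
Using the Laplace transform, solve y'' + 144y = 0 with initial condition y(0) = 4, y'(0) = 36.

L{y''} + 144L{y} = 0. s²Y - 4s - 36 + 144Y = 0. Y(s² + 144) = 4s + 36. Y = (4s + 36)/(s² + 144). Inverting: y(t) = 4cos(12t) + 3sin(12t)

Final answer: y(t) = 4cos(12t) + 3sin(12t)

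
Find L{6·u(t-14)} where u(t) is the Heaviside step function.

L{u(t-a)} = e^(-as)/s. Here a=14, so L{u(t-14)} = e^(-14s)/s, and L{6·u(t-14)} = 6·e^(-14s)/s

Final answer: 6·e^(-14s)/s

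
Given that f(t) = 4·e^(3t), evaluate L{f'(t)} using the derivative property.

f(0) = 4, F(s) = 4/(s-3). L{f'(t)} = s·F(s) - f(0) = 4s/(s-3) - 4 = (4s - 4(s-3))/(s-3) = 12/(s-3)

Final answer: 12/(s-3)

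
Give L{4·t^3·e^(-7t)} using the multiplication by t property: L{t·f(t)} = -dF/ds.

Using L{t^n·e^(at)} = n!/(s-a)^(n+1), L{t^3·e^(-7t)} = 6/(s+7)^4, so L{4·t^3·e^(-7t)} = 4·6/(s+7)^4 = 24/(s+7)^4

Final answer: 24/(s+7)^4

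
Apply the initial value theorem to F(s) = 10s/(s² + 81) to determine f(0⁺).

f(0⁺) = lim_{s→∞} s·10s/(s² + 81) = lim_{s→∞} 10s²/(s² + 81) = 10

Final answer: 10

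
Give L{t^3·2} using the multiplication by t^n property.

L{2} = 2/s. d^1/ds^1[1/s] = -1/s². d^2/ds^2[1/s] = 2/s^3. d^3/ds^3[1/s] = -6/s^4. So L{t^3} = (-1)^{3}·-6/s^4 = 6/s^4. Then L{t^3·2} = 2·6/s^4 = 12/s^4

Final answer: 12/s^4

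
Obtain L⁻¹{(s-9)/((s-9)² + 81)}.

Using frequency shift: L⁻¹{(s-a)/((s-a)² + b²)} = e^(at)cos(bt). Here a=9, b=9

Final answer: e^(9t)·cos(9t)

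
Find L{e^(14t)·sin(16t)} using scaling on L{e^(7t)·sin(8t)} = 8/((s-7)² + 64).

Scaling with a=2: L{e^(14t)·sin(16t)} = (1/2) · 8/((s/2-7)² + 64). Simplifying: 16/((s-14)² + 256)

Final answer: 16/((s-14)² + 256)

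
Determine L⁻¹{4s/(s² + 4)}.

This is the form c·s/(s² + a²) with a = 2, c = 4. L⁻¹ = 4·cos(2t)

Final answer: 4·cos(2t)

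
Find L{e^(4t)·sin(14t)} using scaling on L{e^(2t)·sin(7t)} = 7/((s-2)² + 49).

Scaling with a=2: L{e^(4t)·sin(14t)} = (1/2) · 7/((s/2-2)² + 49). Simplifying: 14/((s-4)² + 196)

Final answer: 14/((s-4)² + 196)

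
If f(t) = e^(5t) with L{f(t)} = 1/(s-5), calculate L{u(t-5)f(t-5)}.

Time shift theorem: L{u(t-a)f(t-a)} = e^(-as)F(s). Here a=5, F(s) = 1/(s-5), so L{u(t-5)f(t-5)} = e^(-5s)·1/(s-5)

Final answer: e^(-5s)·1/(s-5)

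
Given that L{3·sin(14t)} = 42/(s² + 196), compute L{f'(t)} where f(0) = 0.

L{f'(t)} = s·F(s) - f(0) = s·42/(s² + 196) - 0 = 42s/(s² + 196)

Final answer: 42s/(s² + 196)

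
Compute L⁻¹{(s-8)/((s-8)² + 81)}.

Using frequency shift: L⁻¹{(s-a)/((s-a)² + b²)} = e^(at)cos(bt). Here a=8, b=9

Final answer: e^(8t)·cos(9t)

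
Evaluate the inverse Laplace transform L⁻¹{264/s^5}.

L⁻¹{n!/s^(n+1)} = t^n with n=4. So L⁻¹{24/s^5} = t^4, and L⁻¹{264/s^5} = (264/24)·t^4 = 11·t^4

Final answer: 11·t^4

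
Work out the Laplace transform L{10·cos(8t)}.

L{cos(ωt)} = s/(s² + ω²), so L{cos(8t)} = s/(s² + 64). Then L{10·cos(8t)} = 10·s/(s² + 64) = 10s/(s² + 64)

Final answer: 10s/(s² + 64)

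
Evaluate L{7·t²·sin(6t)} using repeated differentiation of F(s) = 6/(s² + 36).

F(s) = 6/(s² + 36). F'(s) = -12s/(s² + 36)². F''(s) = -12(36 - 3s²)/(s² + 36)³ = (36s² - 432)/(s² + 36)³. So L{t²·sin(6t)} = (-1)² F''(s) = (36s² - 432)/(s² + 36)³. Then L{7·t²·sin(6t)} = 7·(36s² - 432)/(s² + 36)³ = (252s² - 3024)/(s² + 36)³

Final answer: (252s² - 3024)/(s² + 36)³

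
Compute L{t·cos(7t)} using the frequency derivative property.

L{cos(7t)} = s/(s² + 49). Derivative: d/ds[s/(s² + 49)] = [(s² + 49) - s·2s]/(s² + 49)² = (49 - s²)/(s² + 49)². So L{t·cos(7t)} = -F'(s) = (s² - 49)/(s² + 49)²

Final answer: (s² - 49)/(s² + 49)²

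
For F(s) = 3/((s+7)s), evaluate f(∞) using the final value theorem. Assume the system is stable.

f(∞) = lim_{s→0} sF(s) = lim_{s→0} 3/(s+7) = 3/7

Final answer: 3/7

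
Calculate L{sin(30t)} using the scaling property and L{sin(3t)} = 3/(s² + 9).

Using L{f(at)} = (1/a)F(s/a) with a=10: L{sin(30t)} = (1/10) · 3/((s/10)² + 9) = (1/10) · 3·100/(s² + 900) = 30/(s² + 900)

Final answer: 30/(s² + 900)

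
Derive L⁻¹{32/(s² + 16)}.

This is the form c·a/(s² + a²) with a = 4, c = 8. L⁻¹ = 8·sin(4t)

Final answer: 8·sin(4t)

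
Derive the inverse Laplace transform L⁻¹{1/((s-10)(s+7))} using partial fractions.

Decompose: A/(s-10) + B/(s+7). A = 1/17, B = -1/17. f(t) = (e^(10t) - e^(-7t))/17

Final answer: (e^(10t) - e^(-7t))/17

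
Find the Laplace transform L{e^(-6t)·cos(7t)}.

L{e^(at)·cos(ωt)} = (s-a)/((s-a)² + ω²), so L{e^(-6t)·cos(7t)} = (s+6)/((s+6)² + 49)

Final answer: (s+6)/((s+6)² + 49)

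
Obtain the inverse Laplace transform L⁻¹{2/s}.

L⁻¹{c/s} = c, so L⁻¹{2/s} = 2

Final answer: 2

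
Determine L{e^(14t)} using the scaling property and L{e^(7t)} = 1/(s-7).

Using L{f(at)} = (1/a)F(s/a) with a=2 and f(t) = e^(7t): L{e^(14t)} = (1/2) · 1/((s/2)-7) = (1/2) · 2/(s-14) = 1/(s-14)

Final answer: 1/(s-14)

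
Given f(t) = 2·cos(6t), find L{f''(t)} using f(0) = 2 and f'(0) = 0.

F(s) = 2s/(s² + 36). L{f''(t)} = s²F(s) - sf(0) - f'(0) = 2s³/(s² + 36) - 2s = (2s³ - 2s(s² + 36))/(s² + 36) = -72s/(s² + 36)

Final answer: -72s/(s² + 36)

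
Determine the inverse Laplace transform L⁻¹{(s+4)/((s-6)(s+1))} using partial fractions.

Using partial fractions, f(t) = (10e^(6t) - 3e^(-t))/7

Final answer: (10e^(6t) - 3e^(-t))/7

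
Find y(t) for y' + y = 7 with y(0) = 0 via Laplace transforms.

sY + Y = 7/s. Y = 7/(s(s+1)). Partial fractions: Y = 7/s - 7/(s+1)

Final answer: y(t) = 7(1 - e^(-t))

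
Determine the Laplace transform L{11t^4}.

L{11t^4} = 11 · L{t^4} = 11 · 24/s^5 = 264/s^5

Final answer: 264/s^5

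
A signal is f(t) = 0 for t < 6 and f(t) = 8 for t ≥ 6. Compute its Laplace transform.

f(t) = 8·u(t-6). L{u(t-6)} = e^(-6s)/s, so L{f(t)} = 8·e^(-6s)/s

Final answer: 8·e^(-6s)/s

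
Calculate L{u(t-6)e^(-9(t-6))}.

u(t-a)f(t-a) with f(t)=e^(-9t). L{e^(-9t)} = 1/(s+9). By time shift: e^(-6s)/(s+9)

Final answer: e^(-6s)/(s+9)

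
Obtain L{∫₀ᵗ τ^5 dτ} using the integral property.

L{∫₀ᵗ f(τ)dτ} = F(s)/s with f(t) = t^5. F(s) = 120/s^6, so L{∫₀ᵗ τ^5 dτ} = (120/s^6)/s = 120/s^7. (Check: ∫₀ᵗ τ^5 dτ = t^6/6.)

Final answer: 120/s^7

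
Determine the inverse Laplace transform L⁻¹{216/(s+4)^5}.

L⁻¹{n!/(s-a)^(n+1)} = t^n·e^(at) with n=4, a=-4. So L⁻¹{24/(s+4)^5} = t^4·e^(-4t), and L⁻¹{216/(s+4)^5} = (216/24)·t^4·e^(-4t) = 9·t^4·e^(-4t)

Final answer: 9·t^4·e^(-4t)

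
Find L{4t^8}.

L{t^n} = n!/s^(n+1). So L{4t^8} = 4·8!/s^9 = 161280/s^9

Final answer: 161280/s^9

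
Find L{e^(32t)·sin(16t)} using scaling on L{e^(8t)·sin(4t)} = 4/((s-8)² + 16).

Scaling with a=4: L{e^(32t)·sin(16t)} = (1/4) · 4/((s/4-8)² + 16). Simplifying: 16/((s-32)² + 256)

Final answer: 16/((s-32)² + 256)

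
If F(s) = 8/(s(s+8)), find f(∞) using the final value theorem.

f(∞) = lim_{s→0} s·8/(s(s+8)) = lim_{s→0} 8/(s+8) = 8/8 = 1

Final answer: 1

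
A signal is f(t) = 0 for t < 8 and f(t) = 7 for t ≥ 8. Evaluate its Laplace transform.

f(t) = 7·u(t-8). L{u(t-8)} = e^(-8s)/s, so L{f(t)} = 7·e^(-8s)/s

Final answer: 7·e^(-8s)/s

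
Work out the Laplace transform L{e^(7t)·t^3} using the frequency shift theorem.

L{e^(at)·t^n} = n!/(s-a)^(n+1), so L{e^(7t)·t^3} = 6/(s-7)^4

Final answer: 6/(s-7)^4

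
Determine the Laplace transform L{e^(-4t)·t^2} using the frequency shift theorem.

L{e^(at)·t^n} = n!/(s-a)^(n+1), so L{e^(-4t)·t^2} = 2/(s+4)^3

Final answer: 2/(s+4)^3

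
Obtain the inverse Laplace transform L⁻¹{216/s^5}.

L⁻¹{n!/s^(n+1)} = t^n with n=4. So L⁻¹{24/s^5} = t^4, and L⁻¹{216/s^5} = (216/24)·t^4 = 9·t^4

Final answer: 9·t^4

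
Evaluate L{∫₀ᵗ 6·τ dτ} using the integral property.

L{∫₀ᵗ f(τ)dτ} = F(s)/s with f(t) = 6t. F(s) = 6/s^2, so L{∫₀ᵗ 6·τ dτ} = (6/s^2)/s = 6/s^3. (Check: ∫₀ᵗ 6·τ dτ = 6t^2/2.)

Final answer: 6/s^3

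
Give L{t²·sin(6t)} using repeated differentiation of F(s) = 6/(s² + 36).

F(s) = 6/(s² + 36). F'(s) = -12s/(s² + 36)². F''(s) = -12(36 - 3s²)/(s² + 36)³ = (36s² - 432)/(s² + 36)³. So L{t²·sin(6t)} = (-1)² F''(s) = (36s² - 432)/(s² + 36)³

Final answer: (36s² - 432)/(s² + 36)³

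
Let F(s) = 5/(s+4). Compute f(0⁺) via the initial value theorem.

f(0⁺) = lim_{s→∞} s·5/(s+4) = lim_{s→∞} 5s/(s+4) = 5

Final answer: 5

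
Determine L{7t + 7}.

L{7t + 7} = 7·L{t} + 7·L{1} = 7/s² + 7/s

Final answer: 7/s² + 7/s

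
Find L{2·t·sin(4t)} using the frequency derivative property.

L{sin(4t)} = 4/(s² + 16). By L{t·f(t)} = -F'(s): -d/ds[4/(s² + 16)] = -(4)·(-2s)/(s² + 16)² = 8s/(s² + 16)². Then L{2·t·sin(4t)} = 2·8s/(s² + 16)² = 16s/(s² + 16)²

Final answer: 16s/(s² + 16)²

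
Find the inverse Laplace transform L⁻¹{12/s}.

L⁻¹{c/s} = c, so L⁻¹{12/s} = 12

Final answer: 12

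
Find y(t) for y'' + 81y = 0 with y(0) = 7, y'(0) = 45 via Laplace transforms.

L{y''} + 81L{y} = 0. s²Y - 7s - 45 + 81Y = 0. Y(s² + 81) = 7s + 45. Y = (7s + 45)/(s² + 81). Inverting: y(t) = 7cos(9t) + 5sin(9t)

Final answer: y(t) = 7cos(9t) + 5sin(9t)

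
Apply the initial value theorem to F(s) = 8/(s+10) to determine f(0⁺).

f(0⁺) = lim_{s→∞} s·8/(s+10) = lim_{s→∞} 8s/(s+10) = 8

Final answer: 8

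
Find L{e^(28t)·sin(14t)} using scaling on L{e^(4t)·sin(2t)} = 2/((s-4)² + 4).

Scaling with a=7: L{e^(28t)·sin(14t)} = (1/7) · 2/((s/7-4)² + 4). Simplifying: 14/((s-28)² + 196)

Final answer: 14/((s-28)² + 196)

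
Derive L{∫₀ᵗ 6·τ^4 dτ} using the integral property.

L{∫₀ᵗ f(τ)dτ} = F(s)/s with f(t) = 6t^4. F(s) = 144/s^5, so L{∫₀ᵗ 6·τ^4 dτ} = (144/s^5)/s = 144/s^6. (Check: ∫₀ᵗ 6·τ^4 dτ = 6t^5/5.)

Final answer: 144/s^6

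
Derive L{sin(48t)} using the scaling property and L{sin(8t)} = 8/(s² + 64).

Using L{f(at)} = (1/a)F(s/a) with a=6: L{sin(48t)} = (1/6) · 8/((s/6)² + 64) = (1/6) · 8·36/(s² + 2304) = 48/(s² + 2304)

Final answer: 48/(s² + 2304)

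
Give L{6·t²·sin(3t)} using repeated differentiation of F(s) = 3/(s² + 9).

F(s) = 3/(s² + 9). F'(s) = -6s/(s² + 9)². F''(s) = -6(9 - 3s²)/(s² + 9)³ = (18s² - 54)/(s² + 9)³. So L{t²·sin(3t)} = (-1)² F''(s) = (18s² - 54)/(s² + 9)³. Then L{6·t²·sin(3t)} = 6·(18s² - 54)/(s² + 9)³ = (108s² - 324)/(s² + 9)³

Final answer: (108s² - 324)/(s² + 9)³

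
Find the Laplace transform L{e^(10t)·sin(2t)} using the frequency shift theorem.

Frequency shift: L{e^(at)f(t)} = F(s-a). L{e^(10t)·sin(2t)} = 2/((s-10)² + 4)

Final answer: 2/((s-10)² + 4)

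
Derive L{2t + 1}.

L{2t + 1} = 2·L{t} + L{1} = 2/s² + 1/s

Final answer: 2/s² + 1/s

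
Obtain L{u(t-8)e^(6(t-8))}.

u(t-a)f(t-a) with f(t)=e^(6t). L{e^(6t)} = 1/(s-6). By time shift: e^(-8s)/(s-6)

Final answer: e^(-8s)/(s-6)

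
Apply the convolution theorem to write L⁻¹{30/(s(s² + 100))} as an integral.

30/(s(s² + 100)) = (1/s)·(30/(s² + 100)) = L{1}·L{3·sin(10t)}. So f(t) = 1*(3·sin(10t)) = ∫₀ᵗ 3·sin(10τ) dτ

Final answer: ∫₀ᵗ 3·sin(10τ) dτ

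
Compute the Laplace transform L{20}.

L{20} = 20 · L{1} = 20/s

Final answer: 20/s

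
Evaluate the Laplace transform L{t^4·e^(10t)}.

L{t^n·e^(at)} = n!/(s-a)^(n+1), so L{t^4·e^(10t)} = 24/(s-10)^5

Final answer: 24/(s-10)^5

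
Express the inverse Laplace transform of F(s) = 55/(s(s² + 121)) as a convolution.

55/(s(s² + 121)) = (1/s)·(55/(s² + 121)) = L{1}·L{5·sin(11t)}. So f(t) = 1*(5·sin(11t)) = ∫₀ᵗ 5·sin(11τ) dτ

Final answer: ∫₀ᵗ 5·sin(11τ) dτ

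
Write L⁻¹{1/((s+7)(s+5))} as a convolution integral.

1/((s+7)(s+5)) = (1/(s+7))·(1/(s+5)) = L{e^(-7t)}·L{e^(-5t)}. So f(t) = e^(-7t)*e^(-5t) = ∫₀ᵗ e^(-7τ)·e^(-5(t-τ)) dτ

Final answer: ∫₀ᵗ e^(-7τ)·e^(-5(t-τ)) dτ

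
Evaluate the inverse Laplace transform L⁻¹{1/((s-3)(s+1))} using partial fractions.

Decompose: A/(s-3) + B/(s+1). A = 1/4, B = -1/4. f(t) = (e^(3t) - e^(-t))/4

Final answer: (e^(3t) - e^(-t))/4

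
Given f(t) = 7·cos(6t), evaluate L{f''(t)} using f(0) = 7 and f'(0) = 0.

F(s) = 7s/(s² + 36). L{f''(t)} = s²F(s) - sf(0) - f'(0) = 7s³/(s² + 36) - 7s = (7s³ - 7s(s² + 36))/(s² + 36) = -252s/(s² + 36)

Final answer: -252s/(s² + 36)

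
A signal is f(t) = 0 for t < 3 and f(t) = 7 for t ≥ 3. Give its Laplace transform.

f(t) = 7·u(t-3). L{u(t-3)} = e^(-3s)/s, so L{f(t)} = 7·e^(-3s)/s

Final answer: 7·e^(-3s)/s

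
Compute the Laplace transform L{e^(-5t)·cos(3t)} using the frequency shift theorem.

Frequency shift: L{e^(at)f(t)} = F(s-a). L{e^(-5t)·cos(3t)} = (s+5)/((s+5)² + 9)

Final answer: (s+5)/((s+5)² + 9)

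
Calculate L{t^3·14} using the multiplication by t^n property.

L{14} = 14/s. d^1/ds^1[1/s] = -1/s². d^2/ds^2[1/s] = 2/s^3. d^3/ds^3[1/s] = -6/s^4. So L{t^3} = (-1)^{3}·-6/s^4 = 6/s^4. Then L{t^3·14} = 14·6/s^4 = 84/s^4

Final answer: 84/s^4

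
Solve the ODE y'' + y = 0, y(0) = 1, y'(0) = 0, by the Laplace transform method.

L{y''} + 1L{y} = 0. s²Y - s - 0 + Y = 0. Y(s² + 1) = s. Y = (s)/(s² + 1). Inverting: y(t) = cos(t)

Final answer: y(t) = cos(t)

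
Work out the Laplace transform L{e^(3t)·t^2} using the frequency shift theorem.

L{e^(at)·t^n} = n!/(s-a)^(n+1), so L{e^(3t)·t^2} = 2/(s-3)^3

Final answer: 2/(s-3)^3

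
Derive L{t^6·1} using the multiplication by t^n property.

L{1} = 1/s. d^1/ds^1[1/s] = -1/s². d^2/ds^2[1/s] = 2/s^3. d^3/ds^3[1/s] = -6/s^4. d^4/ds^4[1/s] = 24/s^5. d^5/ds^5[1/s] = -120/s^6. d^6/ds^6[1/s] = 720/s^7. So L{t^6} = (-1)^{6}·720/s^7 = 720/s^7

Final answer: 720/s^7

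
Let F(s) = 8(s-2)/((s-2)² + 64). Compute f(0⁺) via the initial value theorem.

f(0⁺) = lim_{s→∞} sF(s) = lim_{s→∞} 8s(s-2)/((s-2)² + 64) = 8

Final answer: 8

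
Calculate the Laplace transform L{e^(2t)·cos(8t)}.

L{e^(at)·cos(ωt)} = (s-a)/((s-a)² + ω²), so L{e^(2t)·cos(8t)} = (s-2)/((s-2)² + 64)

Final answer: (s-2)/((s-2)² + 64)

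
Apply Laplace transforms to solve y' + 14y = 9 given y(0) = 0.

sY + 14Y = 9/s. Y = 9/(s(s+14)). Partial fractions: Y = 9/14/s - 9/14/(s+14)

Final answer: y(t) = 9/14(1 - e^(-14t))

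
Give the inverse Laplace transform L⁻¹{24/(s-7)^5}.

L⁻¹{n!/(s-a)^(n+1)} = t^n·e^(at), so L⁻¹{24/(s-7)^5} = t^4·e^(7t)

Final answer: t^4·e^(7t)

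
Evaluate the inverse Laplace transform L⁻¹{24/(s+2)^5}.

L⁻¹{n!/(s-a)^(n+1)} = t^n·e^(at), so L⁻¹{24/(s+2)^5} = t^4·e^(-2t)

Final answer: t^4·e^(-2t)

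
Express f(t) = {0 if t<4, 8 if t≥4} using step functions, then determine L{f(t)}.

f(t) = 8·u(t-4). L{u(t-4)} = e^(-4s)/s, so L{f(t)} = 8·e^(-4s)/s

Final answer: 8·e^(-4s)/s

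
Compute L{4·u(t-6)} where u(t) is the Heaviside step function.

L{u(t-a)} = e^(-as)/s. Here a=6, so L{u(t-6)} = e^(-6s)/s, and L{4·u(t-6)} = 4·e^(-6s)/s

Final answer: 4·e^(-6s)/s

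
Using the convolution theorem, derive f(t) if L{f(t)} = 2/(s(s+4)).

2/(s(s+4)) = (2/s)·(1/(s+4)) = L{2}·L{e^(-4t)}. By convolution, f(t) = 2*e^(-4t) = ∫₀ᵗ 2·e^(-4τ) dτ = 2·(1 - e^(-4t))/4

Final answer: 2·(1 - e^(-4t))/4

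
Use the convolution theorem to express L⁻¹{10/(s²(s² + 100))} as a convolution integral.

10/(s²(s² + 100)) = (1/s²)·(10/(s² + 100)) = L{t}·L{sin(10t)}. So f(t) = t*(sin(10t)) = ∫₀ᵗ τ·sin(10(t-τ)) dτ

Final answer: ∫₀ᵗ τ·sin(10(t-τ)) dτ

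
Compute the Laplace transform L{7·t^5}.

L{t^n} = n!/s^(n+1), so L{t^5} = 120/s^6. Then L{7·t^5} = 7·120/s^6 = 840/s^6

Final answer: 840/s^6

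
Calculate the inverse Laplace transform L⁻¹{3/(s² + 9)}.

L⁻¹{3/(s² + 9)} = sin(3t)

Final answer: sin(3t)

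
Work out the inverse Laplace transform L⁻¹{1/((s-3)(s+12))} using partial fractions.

Decompose: A/(s-3) + B/(s+12). A = 1/15, B = -1/15. f(t) = (e^(3t) - e^(-12t))/15

Final answer: (e^(3t) - e^(-12t))/15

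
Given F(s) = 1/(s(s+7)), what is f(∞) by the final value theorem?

f(∞) = lim_{s→0} s·1/(s(s+7)) = lim_{s→0} 1/(s+7) = 1/7 = 1/7

Final answer: 1/7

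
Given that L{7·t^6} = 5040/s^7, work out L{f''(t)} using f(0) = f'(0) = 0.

L{f''(t)} = s²F(s) - sf(0) - f'(0) = s²·5040/s^7 - 0 - 0 = 5040/s^5

Final answer: 5040/s^5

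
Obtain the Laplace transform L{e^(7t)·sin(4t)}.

L{e^(at)·sin(ωt)} = ω/((s-a)² + ω²), so L{e^(7t)·sin(4t)} = 4/((s-7)² + 16)

Final answer: 4/((s-7)² + 16)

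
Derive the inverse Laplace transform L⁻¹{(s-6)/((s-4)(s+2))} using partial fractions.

Using partial fractions, f(t) = (-2e^(4t) + 8e^(-2t))/6

Final answer: (-2e^(4t) + 8e^(-2t))/6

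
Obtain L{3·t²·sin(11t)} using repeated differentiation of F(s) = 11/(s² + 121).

F(s) = 11/(s² + 121). F'(s) = -22s/(s² + 121)². F''(s) = -22(121 - 3s²)/(s² + 121)³ = (66s² - 2662)/(s² + 121)³. So L{t²·sin(11t)} = (-1)² F''(s) = (66s² - 2662)/(s² + 121)³. Then L{3·t²·sin(11t)} = 3·(66s² - 2662)/(s² + 121)³ = (198s² - 7986)/(s² + 121)³

Final answer: (198s² - 7986)/(s² + 121)³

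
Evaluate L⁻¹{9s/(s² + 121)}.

This is the form c·s/(s² + a²) with a = 11, c = 9. L⁻¹ = 9·cos(11t)

Final answer: 9·cos(11t)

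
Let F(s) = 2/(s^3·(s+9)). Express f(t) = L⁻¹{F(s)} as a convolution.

2/(s^3·(s+9)) = (2/s^3)·(1/(s+9)) = L{t^2}·L{e^(-9t)}. So f(t) = t^2*e^(-9t) = ∫₀ᵗ τ^2·e^(-9(t-τ)) dτ

Final answer: ∫₀ᵗ τ^2·e^(-9(t-τ)) dτ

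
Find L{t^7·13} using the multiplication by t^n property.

L{13} = 13/s. d^1/ds^1[1/s] = -1/s². d^2/ds^2[1/s] = 2/s^3. d^3/ds^3[1/s] = -6/s^4. d^4/ds^4[1/s] = 24/s^5. d^5/ds^5[1/s] = -120/s^6. d^6/ds^6[1/s] = 720/s^7. d^7/ds^7[1/s] = -5040/s^8. So L{t^7} = (-1)^{7}·-5040/s^8 = 5040/s^8. Then L{t^7·13} = 13·5040/s^8 = 65520/s^8

Final answer: 65520/s^8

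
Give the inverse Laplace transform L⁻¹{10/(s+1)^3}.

L⁻¹{n!/(s-a)^(n+1)} = t^n·e^(at) with n=2, a=-1. So L⁻¹{2/(s+1)^3} = t^2·e^(-t), and L⁻¹{10/(s+1)^3} = (10/2)·t^2·e^(-t) = 5·t^2·e^(-t)

Final answer: 5·t^2·e^(-t)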